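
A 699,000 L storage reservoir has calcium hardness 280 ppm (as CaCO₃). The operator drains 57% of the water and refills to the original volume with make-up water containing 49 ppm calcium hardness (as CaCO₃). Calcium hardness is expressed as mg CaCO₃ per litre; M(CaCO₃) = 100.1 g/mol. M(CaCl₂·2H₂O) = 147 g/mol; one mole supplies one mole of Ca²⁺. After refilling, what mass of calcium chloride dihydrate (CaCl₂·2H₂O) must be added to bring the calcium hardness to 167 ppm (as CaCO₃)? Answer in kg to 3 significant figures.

After draining 57% and refilling: 280 × 0.43 + 49 × 0.57 = 148.33 ppm.
Deficit to target: 167 − 148.33 = 18.67 mg/L.
As CaCO₃: 18.67 mg/L × 699,000 L = 13,050 g; ÷ 100.1 = 130.4 mol Ca²⁺.
Mass: 130.4 × 147 = 19,160 g.

19.2 kg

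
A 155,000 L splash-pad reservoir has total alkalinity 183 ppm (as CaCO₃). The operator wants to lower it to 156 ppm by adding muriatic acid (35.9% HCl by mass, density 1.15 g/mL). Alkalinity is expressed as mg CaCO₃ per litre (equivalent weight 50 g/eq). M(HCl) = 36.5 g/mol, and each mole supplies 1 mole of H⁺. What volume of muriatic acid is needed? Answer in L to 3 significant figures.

Alkalinity to neutralize: (183 − 156) = 27 mg/L as CaCO₃ × 155,000 L = 4185 g as CaCO₃.
Equivalents of H⁺ required: 4185 ÷ 50 g/eq = 83.7 eq = 83.7 mol HCl.
Mass of HCl: 83.7 × 36.5 = 3055 g.
Mass of 35.9% solution: 3055 / 0.359 = 8510 g.
Volume: 8510 g ÷ 1.15 g/mL = 7400 mL.

7.40 L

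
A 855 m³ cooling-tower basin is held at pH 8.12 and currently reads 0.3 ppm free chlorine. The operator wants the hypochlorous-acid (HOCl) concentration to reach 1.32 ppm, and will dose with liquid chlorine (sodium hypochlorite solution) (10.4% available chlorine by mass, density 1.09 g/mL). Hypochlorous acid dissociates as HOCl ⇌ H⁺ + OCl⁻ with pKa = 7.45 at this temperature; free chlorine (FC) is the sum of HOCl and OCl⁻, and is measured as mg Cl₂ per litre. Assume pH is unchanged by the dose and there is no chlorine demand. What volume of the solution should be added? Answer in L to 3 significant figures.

54.3 L

Volume: 855 m³ = 855,000 L.
[OCl⁻]/[HOCl] = 10^(pH − pKa) = 10^(8.12 − 7.45) = 4.677; fraction as HOCl = 1/(1 + 4.677) = 0.1761.
Free chlorine required for 1.32 ppm HOCl: 1.32 / 0.1761 = 7.494 ppm.
FC to add: 7.494 − 0.3 = 7.194 mg/L as Cl₂.
Cl₂ equivalent: 7.194 mg/L × 855,000 L = 6151 g.
Product at 10.4% available Cl: 6151 / 0.104 = 59,140 g.
Volume: 59,140 g ÷ 1.09 g/mL = 54,260 mL.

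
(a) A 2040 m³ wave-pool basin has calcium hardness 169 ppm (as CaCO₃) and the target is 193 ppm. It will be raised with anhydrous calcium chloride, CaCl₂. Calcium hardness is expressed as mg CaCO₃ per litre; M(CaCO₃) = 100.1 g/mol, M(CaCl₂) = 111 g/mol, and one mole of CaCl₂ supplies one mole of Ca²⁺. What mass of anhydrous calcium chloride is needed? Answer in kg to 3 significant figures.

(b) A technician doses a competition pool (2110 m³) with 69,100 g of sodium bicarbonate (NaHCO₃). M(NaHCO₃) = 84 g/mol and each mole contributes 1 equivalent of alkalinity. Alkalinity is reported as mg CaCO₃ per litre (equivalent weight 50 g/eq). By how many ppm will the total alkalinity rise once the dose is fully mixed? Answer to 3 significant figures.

(a) Volume: 2040 m³ = 2,040,000 L.
(a) Hardness to add: (193 − 169) = 24 mg/L as CaCO₃ × 2,040,000 L = 48,960 g as CaCO₃.
(a) Moles of Ca²⁺ (1 mol Ca²⁺ ≡ 1 mol CaCO₃): 48,960 / 100.1 g/mol = 489.1 mol.
(a) Mass of CaCl₂: 489.1 × 111 = 54,290 g.

(b) Volume: 2110 m³ = 2,110,000 L.
(b) Moles of NaHCO₃: 69,100 g ÷ 84 g/mol = 822.6 mol → 822.6 eq of alkalinity.
(b) As CaCO₃: 822.6 eq × 50 g/eq = 41,130 g.
(b) Rise: 41,130 g / 2,110,000 L × 1000 = 19.49 mg/L.

(a) 54.3 kg; (b) 19.5 ppm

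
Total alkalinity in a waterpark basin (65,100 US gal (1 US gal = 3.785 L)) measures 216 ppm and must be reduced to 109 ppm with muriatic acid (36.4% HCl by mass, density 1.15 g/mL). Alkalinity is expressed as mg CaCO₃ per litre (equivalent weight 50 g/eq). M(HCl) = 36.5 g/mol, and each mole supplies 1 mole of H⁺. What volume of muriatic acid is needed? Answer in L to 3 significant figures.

46.0 L

Volume: 65,100 US gal × 3.785 L/gal = 246,404 L.
Alkalinity to neutralize: (216 − 109) = 107 mg/L as CaCO₃ × 246,404 L = 26,370 g as CaCO₃.
Equivalents of H⁺ required: 26,370 ÷ 50 g/eq = 527.3 eq = 527.3 mol HCl.
Mass of HCl: 527.3 × 36.5 = 19,250 g.
Mass of 36.4% solution: 19,250 / 0.364 = 52,880 g.
Volume: 52,880 g ÷ 1.15 g/mL = 45,980 mL.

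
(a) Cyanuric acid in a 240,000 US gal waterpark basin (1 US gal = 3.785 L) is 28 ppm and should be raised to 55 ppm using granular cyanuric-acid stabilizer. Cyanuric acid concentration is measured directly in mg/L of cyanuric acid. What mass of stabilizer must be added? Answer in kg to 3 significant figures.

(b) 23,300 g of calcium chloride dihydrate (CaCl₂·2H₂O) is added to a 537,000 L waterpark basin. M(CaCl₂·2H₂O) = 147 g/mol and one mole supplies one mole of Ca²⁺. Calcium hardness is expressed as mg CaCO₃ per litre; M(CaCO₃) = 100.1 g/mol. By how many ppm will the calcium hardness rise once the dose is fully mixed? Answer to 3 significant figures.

(a) Volume: 240,000 US gal × 3.785 L/gal = 908,400 L.
(a) CYA to add: (55 − 28) = 27 mg/L × 908,400 L = 24,530 g cyanuric acid.

(b) Moles of Ca²⁺: 23,300 g ÷ 147 g/mol = 158.5 mol.
(b) As CaCO₃: 158.5 mol × 100.1 g/mol = 15,870 g.
(b) Rise: 15,870 g / 537,000 L × 1000 = 29.55 mg/L.

(a) 24.5 kg; (b) 29.5 ppm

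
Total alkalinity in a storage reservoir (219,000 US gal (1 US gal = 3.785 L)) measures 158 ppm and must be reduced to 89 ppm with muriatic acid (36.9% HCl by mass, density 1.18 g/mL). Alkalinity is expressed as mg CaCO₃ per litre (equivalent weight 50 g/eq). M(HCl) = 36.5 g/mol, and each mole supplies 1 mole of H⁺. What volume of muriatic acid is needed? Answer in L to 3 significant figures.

95.9 L

Volume: 219,000 US gal × 3.785 L/gal = 828,915 L.
Alkalinity to neutralize: (158 − 89) = 69 mg/L as CaCO₃ × 828,915 L = 57,200 g as CaCO₃.
Equivalents of H⁺ required: 57,200 ÷ 50 g/eq = 1144 eq = 1144 mol HCl.
Mass of HCl: 1144 × 36.5 = 41,750 g.
Mass of 36.9% solution: 41,750 / 0.369 = 113,200 g.
Volume: 113,200 g ÷ 1.18 g/mL = 95,890 mL.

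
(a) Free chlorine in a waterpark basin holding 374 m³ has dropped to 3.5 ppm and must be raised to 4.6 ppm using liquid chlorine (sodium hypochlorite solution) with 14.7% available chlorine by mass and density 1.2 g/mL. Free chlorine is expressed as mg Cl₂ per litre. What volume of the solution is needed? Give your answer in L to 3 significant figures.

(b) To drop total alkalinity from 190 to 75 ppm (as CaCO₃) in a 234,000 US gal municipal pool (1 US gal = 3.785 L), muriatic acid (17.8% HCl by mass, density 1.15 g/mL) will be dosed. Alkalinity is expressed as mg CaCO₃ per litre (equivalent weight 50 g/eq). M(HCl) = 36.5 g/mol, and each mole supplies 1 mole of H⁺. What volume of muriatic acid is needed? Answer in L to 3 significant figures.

(a) Volume: 374 m³ = 374,000 L.
(a) Chlorine deficit: 4.6 − 3.5 = 1.1 ppm = 1.1 mg/L as Cl₂.
(a) Cl₂ equivalent needed: 1.1 mg/L × 374,000 L = 411,400 mg = 411.4 g.
(a) Product at 14.7% available chlorine: 411.4 / 0.147 = 2799 g.
(a) Volume at density 1.2 g/mL: 2799 g ÷ 1.2 g/mL = 2332 mL.

(b) Volume: 234,000 US gal × 3.785 L/gal = 885,690 L.
(b) Alkalinity to neutralize: (190 − 75) = 115 mg/L as CaCO₃ × 885,690 L = 101,900 g as CaCO₃.
(b) Equivalents of H⁺ required: 101,900 ÷ 50 g/eq = 2037 eq = 2037 mol HCl.
(b) Mass of HCl: 2037 × 36.5 = 74,350 g.
(b) Mass of 17.8% solution: 74,350 / 0.178 = 417,700 g.
(b) Volume: 417,700 g ÷ 1.15 g/mL = 363,200 mL.

(a) 2.33 L; (b) 363 L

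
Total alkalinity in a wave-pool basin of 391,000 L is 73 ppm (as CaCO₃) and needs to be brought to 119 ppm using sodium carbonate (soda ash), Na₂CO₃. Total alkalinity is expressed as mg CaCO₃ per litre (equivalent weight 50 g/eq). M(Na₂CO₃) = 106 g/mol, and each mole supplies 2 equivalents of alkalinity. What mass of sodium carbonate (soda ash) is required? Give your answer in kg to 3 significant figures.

19.1 kg

Alkalinity to add: (119 − 73) = 46 mg/L as CaCO₃ × 391,000 L = 17,990 g as CaCO₃.
Equivalents: 17,990 g ÷ 50 g/eq = 359.7 eq.
Each mole of Na₂CO₃ supplies 2 eq, so 359.7 / 2 = 179.9 mol.
Mass: 179.9 mol × 106 g/mol = 19,070 g.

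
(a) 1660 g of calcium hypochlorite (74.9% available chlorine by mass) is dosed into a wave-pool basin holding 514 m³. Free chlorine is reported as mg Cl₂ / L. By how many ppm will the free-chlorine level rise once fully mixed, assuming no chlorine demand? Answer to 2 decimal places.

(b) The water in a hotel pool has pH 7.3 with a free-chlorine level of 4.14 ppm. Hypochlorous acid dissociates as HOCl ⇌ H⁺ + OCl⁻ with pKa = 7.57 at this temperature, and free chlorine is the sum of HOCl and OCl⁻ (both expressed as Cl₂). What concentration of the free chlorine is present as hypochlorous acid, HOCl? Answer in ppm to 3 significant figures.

(a) Volume: 514 m³ = 514,000 L.
(a) Available chlorine delivered: 1660 g × 0.749 = 1243 g as Cl₂.
(a) Concentration rise: 1243 g / 514,000 L = 2.419 mg/L = 2.42 ppm.

(b) [OCl⁻]/[HOCl] = 10^(pH − pKa) = 10^(7.3 − 7.57) = 10^-0.27 = 0.537.
(b) Fraction as HOCl = 1 / (1 + 0.537) = 0.6506.
(b) HOCl = 0.6506 × 4.14 ppm = 2.694 ppm.

(a) 2.42 ppm; (b) 2.69 ppm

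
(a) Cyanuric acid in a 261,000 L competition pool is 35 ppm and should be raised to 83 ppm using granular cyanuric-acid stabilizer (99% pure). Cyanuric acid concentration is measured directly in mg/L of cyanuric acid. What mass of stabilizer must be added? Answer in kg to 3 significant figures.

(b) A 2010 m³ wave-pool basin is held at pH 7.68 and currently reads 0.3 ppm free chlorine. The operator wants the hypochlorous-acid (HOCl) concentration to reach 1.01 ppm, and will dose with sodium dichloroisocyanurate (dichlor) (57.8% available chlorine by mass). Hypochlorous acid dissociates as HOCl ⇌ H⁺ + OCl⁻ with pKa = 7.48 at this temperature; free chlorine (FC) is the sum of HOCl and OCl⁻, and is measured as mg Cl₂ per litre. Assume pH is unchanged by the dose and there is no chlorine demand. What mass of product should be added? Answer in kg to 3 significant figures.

(a) CYA to add: (83 − 35) = 48 mg/L × 261,000 L = 12,530 g cyanuric acid.
(a) At 99% purity: 12,530 / 0.99 = 12,650 g product.

(b) Volume: 2010 m³ = 2,010,000 L.
(b) [OCl⁻]/[HOCl] = 10^(pH − pKa) = 10^(7.68 − 7.48) = 1.585; fraction as HOCl = 1/(1 + 1.585) = 0.3869.
(b) Free chlorine required for 1.01 ppm HOCl: 1.01 / 0.3869 = 2.611 ppm.
(b) FC to add: 2.611 − 0.3 = 2.311 mg/L as Cl₂.
(b) Cl₂ equivalent: 2.311 mg/L × 2,010,000 L = 4645 g.
(b) Product at 57.8% available Cl: 4645 / 0.578 = 8036 g.

(a) 12.7 kg; (b) 8.04 kg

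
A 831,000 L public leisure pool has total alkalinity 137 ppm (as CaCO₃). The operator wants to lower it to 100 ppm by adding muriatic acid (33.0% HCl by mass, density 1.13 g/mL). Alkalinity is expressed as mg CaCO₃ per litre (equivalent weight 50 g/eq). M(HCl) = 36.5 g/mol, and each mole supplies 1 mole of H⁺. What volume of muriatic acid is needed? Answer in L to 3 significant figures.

60.2 L

Alkalinity to neutralize: (137 − 100) = 37 mg/L as CaCO₃ × 831,000 L = 30,750 g as CaCO₃.
Equivalents of H⁺ required: 30,750 ÷ 50 g/eq = 614.9 eq = 614.9 mol HCl.
Mass of HCl: 614.9 × 36.5 = 22,450 g.
Mass of 33.0% solution: 22,450 / 0.33 = 68,020 g.
Volume: 68,020 g ÷ 1.13 g/mL = 60,190 mL.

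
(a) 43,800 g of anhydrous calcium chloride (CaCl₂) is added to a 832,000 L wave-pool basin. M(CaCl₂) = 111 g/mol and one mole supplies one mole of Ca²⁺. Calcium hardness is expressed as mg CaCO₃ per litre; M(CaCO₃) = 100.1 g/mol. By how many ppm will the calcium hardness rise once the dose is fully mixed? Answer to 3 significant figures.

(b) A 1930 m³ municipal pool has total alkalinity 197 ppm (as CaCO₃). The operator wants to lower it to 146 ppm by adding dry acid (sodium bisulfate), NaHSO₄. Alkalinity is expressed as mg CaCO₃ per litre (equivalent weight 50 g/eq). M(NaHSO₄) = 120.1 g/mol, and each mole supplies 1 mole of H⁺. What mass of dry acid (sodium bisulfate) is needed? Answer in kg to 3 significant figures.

(a) 47.5 ppm; (b) 236 kg

(a) Moles of Ca²⁺: 43,800 g ÷ 111 g/mol = 394.6 mol.
(a) As CaCO₃: 394.6 mol × 100.1 g/mol = 39,500 g.
(a) Rise: 39,500 g / 832,000 L × 1000 = 47.47 mg/L.

(b) Volume: 1930 m³ = 1,930,000 L.
(b) Alkalinity to neutralize: (197 − 146) = 51 mg/L as CaCO₃ × 1,930,000 L = 98,430 g as CaCO₃.
(b) Equivalents of H⁺ required: 98,430 ÷ 50 g/eq = 1969 eq = 1969 mol NaHSO₄.
(b) Mass of NaHSO₄: 1969 × 120.1 = 236,400 g.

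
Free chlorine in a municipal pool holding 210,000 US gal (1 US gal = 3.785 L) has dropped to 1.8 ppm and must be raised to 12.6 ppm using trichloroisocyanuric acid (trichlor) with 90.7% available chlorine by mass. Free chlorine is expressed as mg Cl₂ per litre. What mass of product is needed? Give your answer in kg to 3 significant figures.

9.46 kg

Volume: 210,000 US gal × 3.785 L/gal = 794,850 L.
Chlorine deficit: 12.6 − 1.8 = 10.8 ppm = 10.8 mg/L as Cl₂.
Cl₂ equivalent needed: 10.8 mg/L × 794,850 L = 8,584,000 mg = 8584 g.
Product at 90.7% available chlorine: 8584 / 0.907 = 9465 g.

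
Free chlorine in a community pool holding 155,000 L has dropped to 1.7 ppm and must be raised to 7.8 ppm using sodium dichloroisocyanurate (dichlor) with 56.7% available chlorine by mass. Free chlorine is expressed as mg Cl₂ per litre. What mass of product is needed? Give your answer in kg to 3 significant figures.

Chlorine deficit: 7.8 − 1.7 = 6.1 ppm = 6.1 mg/L as Cl₂.
Cl₂ equivalent needed: 6.1 mg/L × 155,000 L = 945,500 mg = 945.5 g.
Product at 56.7% available chlorine: 945.5 / 0.567 = 1668 g.

1.67 kg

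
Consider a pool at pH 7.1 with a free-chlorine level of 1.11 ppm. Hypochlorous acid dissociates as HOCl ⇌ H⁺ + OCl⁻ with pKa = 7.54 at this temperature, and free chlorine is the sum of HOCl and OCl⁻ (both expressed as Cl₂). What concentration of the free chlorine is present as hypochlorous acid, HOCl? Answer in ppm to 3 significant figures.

0.814 ppm

[OCl⁻]/[HOCl] = 10^(pH − pKa) = 10^(7.1 − 7.54) = 10^-0.44 = 0.3631.
Fraction as HOCl = 1 / (1 + 0.3631) = 0.7336.
HOCl = 0.7336 × 1.11 ppm = 0.8143 ppm.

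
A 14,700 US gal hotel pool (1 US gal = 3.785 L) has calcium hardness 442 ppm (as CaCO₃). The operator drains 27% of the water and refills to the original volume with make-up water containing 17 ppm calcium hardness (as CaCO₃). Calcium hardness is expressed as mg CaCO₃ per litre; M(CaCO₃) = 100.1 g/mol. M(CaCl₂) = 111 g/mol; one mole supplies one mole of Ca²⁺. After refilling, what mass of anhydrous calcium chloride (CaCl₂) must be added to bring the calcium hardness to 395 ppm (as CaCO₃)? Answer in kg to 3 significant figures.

Volume: 14,700 US gal × 3.785 L/gal = 55,640 L.
After draining 27% and refilling: 442 × 0.73 + 17 × 0.27 = 327.25 ppm.
Deficit to target: 395 − 327.25 = 67.75 mg/L.
As CaCO₃: 67.75 mg/L × 55,640 L = 3770 g; ÷ 100.1 = 37.66 mol Ca²⁺.
Mass: 37.66 × 111 = 4180 g.

4.18 kg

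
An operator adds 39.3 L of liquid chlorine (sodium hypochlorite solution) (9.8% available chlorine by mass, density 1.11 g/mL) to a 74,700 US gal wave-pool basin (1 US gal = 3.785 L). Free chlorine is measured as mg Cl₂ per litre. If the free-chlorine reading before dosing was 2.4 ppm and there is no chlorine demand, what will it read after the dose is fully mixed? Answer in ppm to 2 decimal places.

Volume: 74,700 US gal × 3.785 L/gal = 282,740 L.
Mass of solution: 39.3 L × 1000 mL/L × 1.11 g/mL = 43,620 g.
Available chlorine delivered: 43,620 g × 0.098 = 4275 g as Cl₂.
Concentration rise: 4275 g / 282,740 L = 15.12 mg/L = 15.12 ppm.
Final FC: 2.4 + 15.12 = 17.52 ppm.

17.52 ppm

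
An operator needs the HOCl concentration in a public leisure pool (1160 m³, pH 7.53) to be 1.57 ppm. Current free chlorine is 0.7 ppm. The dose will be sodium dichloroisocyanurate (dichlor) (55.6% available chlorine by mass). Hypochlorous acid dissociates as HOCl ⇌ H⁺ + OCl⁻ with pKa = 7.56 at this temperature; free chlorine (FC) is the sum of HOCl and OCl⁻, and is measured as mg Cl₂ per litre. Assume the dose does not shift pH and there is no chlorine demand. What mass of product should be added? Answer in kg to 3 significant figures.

Volume: 1160 m³ = 1,160,000 L.
[OCl⁻]/[HOCl] = 10^(pH − pKa) = 10^(7.53 − 7.56) = 0.9333; fraction as HOCl = 1/(1 + 0.9333) = 0.5173.
Free chlorine required for 1.57 ppm HOCl: 1.57 / 0.5173 = 3.035 ppm.
FC to add: 3.035 − 0.7 = 2.335 mg/L as Cl₂.
Cl₂ equivalent: 2.335 mg/L × 1,160,000 L = 2709 g.
Product at 55.6% available Cl: 2709 / 0.556 = 4872 g.

4.87 kg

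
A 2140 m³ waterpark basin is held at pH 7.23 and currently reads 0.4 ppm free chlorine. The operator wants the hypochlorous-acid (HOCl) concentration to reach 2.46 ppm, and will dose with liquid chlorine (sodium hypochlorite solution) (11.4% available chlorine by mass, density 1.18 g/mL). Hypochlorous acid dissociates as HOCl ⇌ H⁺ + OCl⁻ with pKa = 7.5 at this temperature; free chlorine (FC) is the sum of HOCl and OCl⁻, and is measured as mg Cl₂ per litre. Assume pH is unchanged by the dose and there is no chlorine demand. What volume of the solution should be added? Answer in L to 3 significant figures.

Volume: 2140 m³ = 2,140,000 L.
[OCl⁻]/[HOCl] = 10^(pH − pKa) = 10^(7.23 − 7.5) = 0.537; fraction as HOCl = 1/(1 + 0.537) = 0.6506.
Free chlorine required for 2.46 ppm HOCl: 2.46 / 0.6506 = 3.781 ppm.
FC to add: 3.781 − 0.4 = 3.381 mg/L as Cl₂.
Cl₂ equivalent: 3.381 mg/L × 2,140,000 L = 7236 g.
Product at 11.4% available Cl: 7236 / 0.114 = 63,470 g.
Volume: 63,470 g ÷ 1.18 g/mL = 53,790 mL.

53.8 L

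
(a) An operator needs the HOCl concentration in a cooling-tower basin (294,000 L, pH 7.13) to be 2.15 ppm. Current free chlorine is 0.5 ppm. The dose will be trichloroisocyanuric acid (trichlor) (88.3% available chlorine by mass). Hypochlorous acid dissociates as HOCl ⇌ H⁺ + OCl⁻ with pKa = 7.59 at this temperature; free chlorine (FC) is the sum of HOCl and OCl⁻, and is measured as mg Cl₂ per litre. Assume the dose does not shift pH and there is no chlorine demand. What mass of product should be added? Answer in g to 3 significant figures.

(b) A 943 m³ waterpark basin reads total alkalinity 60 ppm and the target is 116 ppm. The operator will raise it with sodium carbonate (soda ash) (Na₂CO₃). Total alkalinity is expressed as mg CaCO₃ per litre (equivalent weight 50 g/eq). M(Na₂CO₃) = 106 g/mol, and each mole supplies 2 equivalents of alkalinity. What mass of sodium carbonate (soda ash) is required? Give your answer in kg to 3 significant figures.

(a) 798 g; (b) 56.0 kg

(a) [OCl⁻]/[HOCl] = 10^(pH − pKa) = 10^(7.13 − 7.59) = 0.3467; fraction as HOCl = 1/(1 + 0.3467) = 0.7425.
(a) Free chlorine required for 2.15 ppm HOCl: 2.15 / 0.7425 = 2.895 ppm.
(a) FC to add: 2.895 − 0.5 = 2.395 mg/L as Cl₂.
(a) Cl₂ equivalent: 2.395 mg/L × 294,000 L = 704.3 g.
(a) Product at 88.3% available Cl: 704.3 / 0.883 = 797.6 g.

(b) Volume: 943 m³ = 943,000 L.
(b) Alkalinity to add: (116 − 60) = 56 mg/L as CaCO₃ × 943,000 L = 52,810 g as CaCO₃.
(b) Equivalents: 52,810 g ÷ 50 g/eq = 1056 eq.
(b) Each mole of Na₂CO₃ supplies 2 eq, so 1056 / 2 = 528.1 mol.
(b) Mass: 528.1 mol × 106 g/mol = 55,980 g.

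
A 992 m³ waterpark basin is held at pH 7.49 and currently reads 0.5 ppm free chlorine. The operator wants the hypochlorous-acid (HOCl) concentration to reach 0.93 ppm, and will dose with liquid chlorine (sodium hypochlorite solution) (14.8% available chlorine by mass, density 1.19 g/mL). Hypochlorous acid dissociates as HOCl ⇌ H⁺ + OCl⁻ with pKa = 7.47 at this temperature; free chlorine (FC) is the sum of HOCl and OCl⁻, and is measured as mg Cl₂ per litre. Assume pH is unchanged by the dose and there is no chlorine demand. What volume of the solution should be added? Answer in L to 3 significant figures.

Volume: 992 m³ = 992,000 L.
[OCl⁻]/[HOCl] = 10^(pH − pKa) = 10^(7.49 − 7.47) = 1.047; fraction as HOCl = 1/(1 + 1.047) = 0.4885.
Free chlorine required for 0.93 ppm HOCl: 0.93 / 0.4885 = 1.904 ppm.
FC to add: 1.904 − 0.5 = 1.404 mg/L as Cl₂.
Cl₂ equivalent: 1.404 mg/L × 992,000 L = 1393 g.
Product at 14.8% available Cl: 1393 / 0.148 = 9409 g.
Volume: 9409 g ÷ 1.19 g/mL = 7907 mL.

7.91 L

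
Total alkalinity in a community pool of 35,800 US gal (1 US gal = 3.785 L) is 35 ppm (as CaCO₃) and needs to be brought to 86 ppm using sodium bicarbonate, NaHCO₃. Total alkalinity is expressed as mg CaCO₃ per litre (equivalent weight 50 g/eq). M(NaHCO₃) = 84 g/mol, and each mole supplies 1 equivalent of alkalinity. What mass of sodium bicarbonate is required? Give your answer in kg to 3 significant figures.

Volume: 35,800 US gal × 3.785 L/gal = 135,503 L.
Alkalinity to add: (86 − 35) = 51 mg/L as CaCO₃ × 135,503 L = 6911 g as CaCO₃.
Equivalents: 6911 g ÷ 50 g/eq = 138.2 eq.
NaHCO₃ supplies 1 eq per mole → 138.2 mol.
Mass: 138.2 mol × 84 g/mol = 11,610 g.

11.6 kg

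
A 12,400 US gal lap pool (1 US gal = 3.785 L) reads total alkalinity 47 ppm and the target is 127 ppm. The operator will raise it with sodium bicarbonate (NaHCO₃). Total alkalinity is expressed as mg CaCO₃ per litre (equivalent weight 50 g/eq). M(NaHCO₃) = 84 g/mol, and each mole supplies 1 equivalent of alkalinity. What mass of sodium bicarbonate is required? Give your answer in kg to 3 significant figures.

Volume: 12,400 US gal × 3.785 L/gal = 46,934 L.
Alkalinity to add: (127 − 47) = 80 mg/L as CaCO₃ × 46,934 L = 3755 g as CaCO₃.
Equivalents: 3755 g ÷ 50 g/eq = 75.09 eq.
NaHCO₃ supplies 1 eq per mole → 75.09 mol.
Mass: 75.09 mol × 84 g/mol = 6308 g.

6.31 kg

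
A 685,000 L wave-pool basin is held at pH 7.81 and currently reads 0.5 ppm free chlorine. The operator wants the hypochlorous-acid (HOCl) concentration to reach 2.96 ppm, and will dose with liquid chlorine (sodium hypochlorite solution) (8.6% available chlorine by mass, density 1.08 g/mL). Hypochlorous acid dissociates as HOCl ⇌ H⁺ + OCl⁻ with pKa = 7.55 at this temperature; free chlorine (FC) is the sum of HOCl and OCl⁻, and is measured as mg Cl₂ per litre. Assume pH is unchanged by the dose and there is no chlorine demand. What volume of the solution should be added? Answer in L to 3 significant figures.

[OCl⁻]/[HOCl] = 10^(pH − pKa) = 10^(7.81 − 7.55) = 1.82; fraction as HOCl = 1/(1 + 1.82) = 0.3546.
Free chlorine required for 2.96 ppm HOCl: 2.96 / 0.3546 = 8.346 ppm.
FC to add: 8.346 − 0.5 = 7.846 mg/L as Cl₂.
Cl₂ equivalent: 7.846 mg/L × 685,000 L = 5375 g.
Product at 8.6% available Cl: 5375 / 0.086 = 62,500 g.
Volume: 62,500 g ÷ 1.08 g/mL = 57,870 mL.

57.9 L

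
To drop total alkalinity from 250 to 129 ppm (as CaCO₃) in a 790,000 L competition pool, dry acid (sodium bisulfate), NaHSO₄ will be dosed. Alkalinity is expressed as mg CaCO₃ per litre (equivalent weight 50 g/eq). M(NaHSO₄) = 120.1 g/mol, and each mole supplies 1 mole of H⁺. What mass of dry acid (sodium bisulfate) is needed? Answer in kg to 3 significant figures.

Alkalinity to neutralize: (250 − 129) = 121 mg/L as CaCO₃ × 790,000 L = 95,590 g as CaCO₃.
Equivalents of H⁺ required: 95,590 ÷ 50 g/eq = 1912 eq = 1912 mol NaHSO₄.
Mass of NaHSO₄: 1912 × 120.1 = 229,600 g.

230 kg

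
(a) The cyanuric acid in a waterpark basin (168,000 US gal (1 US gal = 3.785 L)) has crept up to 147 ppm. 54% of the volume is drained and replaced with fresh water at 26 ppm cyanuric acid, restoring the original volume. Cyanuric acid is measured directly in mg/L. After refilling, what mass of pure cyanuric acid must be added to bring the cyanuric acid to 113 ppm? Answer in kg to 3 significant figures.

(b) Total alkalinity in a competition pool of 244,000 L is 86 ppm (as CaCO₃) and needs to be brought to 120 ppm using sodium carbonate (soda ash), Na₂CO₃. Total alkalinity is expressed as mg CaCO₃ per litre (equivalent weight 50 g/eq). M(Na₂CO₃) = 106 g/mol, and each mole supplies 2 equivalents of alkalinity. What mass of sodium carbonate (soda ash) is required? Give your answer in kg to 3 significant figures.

(a) 19.9 kg; (b) 8.79 kg

(a) Volume: 168,000 US gal × 3.785 L/gal = 635,880 L.
(a) After draining 54% and refilling: 147 × 0.46 + 26 × 0.54 = 81.66 ppm.
(a) Deficit to target: 113 − 81.66 = 31.34 mg/L.
(a) Mass: 31.34 mg/L × 635,880 L = 19,930 g cyanuric acid.

(b) Alkalinity to add: (120 − 86) = 34 mg/L as CaCO₃ × 244,000 L = 8296 g as CaCO₃.
(b) Equivalents: 8296 g ÷ 50 g/eq = 165.9 eq.
(b) Each mole of Na₂CO₃ supplies 2 eq, so 165.9 / 2 = 82.96 mol.
(b) Mass: 82.96 mol × 106 g/mol = 8794 g.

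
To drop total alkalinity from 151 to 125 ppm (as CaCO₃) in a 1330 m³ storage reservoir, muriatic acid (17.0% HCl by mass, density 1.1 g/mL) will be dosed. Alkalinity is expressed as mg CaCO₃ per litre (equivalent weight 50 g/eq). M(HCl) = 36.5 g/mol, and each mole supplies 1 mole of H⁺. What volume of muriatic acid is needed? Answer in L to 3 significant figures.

Volume: 1330 m³ = 1,330,000 L.
Alkalinity to neutralize: (151 − 125) = 26 mg/L as CaCO₃ × 1,330,000 L = 34,580 g as CaCO₃.
Equivalents of H⁺ required: 34,580 ÷ 50 g/eq = 691.6 eq = 691.6 mol HCl.
Mass of HCl: 691.6 × 36.5 = 25,240 g.
Mass of 17.0% solution: 25,240 / 0.17 = 148,500 g.
Volume: 148,500 g ÷ 1.1 g/mL = 135,000 mL.

135 L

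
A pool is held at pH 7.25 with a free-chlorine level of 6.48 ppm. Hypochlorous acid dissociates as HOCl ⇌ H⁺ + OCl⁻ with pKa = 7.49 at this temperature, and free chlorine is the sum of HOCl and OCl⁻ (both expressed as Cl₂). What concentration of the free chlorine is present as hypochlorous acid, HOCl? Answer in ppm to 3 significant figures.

4.11 ppm

[OCl⁻]/[HOCl] = 10^(pH − pKa) = 10^(7.25 − 7.49) = 10^-0.24 = 0.5754.
Fraction as HOCl = 1 / (1 + 0.5754) = 0.6347.
HOCl = 0.6347 × 6.48 ppm = 4.113 ppm.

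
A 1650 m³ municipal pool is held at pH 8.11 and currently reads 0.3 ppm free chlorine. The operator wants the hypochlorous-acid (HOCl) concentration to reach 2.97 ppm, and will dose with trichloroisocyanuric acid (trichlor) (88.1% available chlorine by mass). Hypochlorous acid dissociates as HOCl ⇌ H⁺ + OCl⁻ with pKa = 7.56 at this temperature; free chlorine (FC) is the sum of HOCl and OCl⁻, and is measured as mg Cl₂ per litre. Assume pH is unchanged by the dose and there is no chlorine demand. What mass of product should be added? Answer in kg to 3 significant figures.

24.7 kg

Volume: 1650 m³ = 1,650,000 L.
[OCl⁻]/[HOCl] = 10^(pH − pKa) = 10^(8.11 − 7.56) = 3.548; fraction as HOCl = 1/(1 + 3.548) = 0.2199.
Free chlorine required for 2.97 ppm HOCl: 2.97 / 0.2199 = 13.51 ppm.
FC to add: 13.51 − 0.3 = 13.21 mg/L as Cl₂.
Cl₂ equivalent: 13.21 mg/L × 1,650,000 L = 21,790 g.
Product at 88.1% available Cl: 21,790 / 0.881 = 24,740 g.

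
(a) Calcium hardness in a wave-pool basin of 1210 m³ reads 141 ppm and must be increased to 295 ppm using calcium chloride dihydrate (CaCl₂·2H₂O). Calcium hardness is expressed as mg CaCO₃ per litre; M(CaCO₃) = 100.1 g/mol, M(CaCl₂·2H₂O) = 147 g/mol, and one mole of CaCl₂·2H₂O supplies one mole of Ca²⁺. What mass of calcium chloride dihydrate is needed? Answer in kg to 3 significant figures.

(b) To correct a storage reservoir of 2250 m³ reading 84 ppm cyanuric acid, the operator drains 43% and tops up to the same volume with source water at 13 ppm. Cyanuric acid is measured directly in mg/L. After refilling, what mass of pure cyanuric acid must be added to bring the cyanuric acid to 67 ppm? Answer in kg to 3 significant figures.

(a) 274 kg; (b) 30.4 kg

(a) Volume: 1210 m³ = 1,210,000 L.
(a) Hardness to add: (295 − 141) = 154 mg/L as CaCO₃ × 1,210,000 L = 186,300 g as CaCO₃.
(a) Moles of Ca²⁺ (1 mol Ca²⁺ ≡ 1 mol CaCO₃): 186,300 / 100.1 g/mol = 1862 mol.
(a) Mass of CaCl₂·2H₂O: 1862 × 147 = 273,600 g.

(b) Volume: 2250 m³ = 2,250,000 L.
(b) After draining 43% and refilling: 84 × 0.57 + 13 × 0.43 = 53.47 ppm.
(b) Deficit to target: 67 − 53.47 = 13.53 mg/L.
(b) Mass: 13.53 mg/L × 2,250,000 L = 30,440 g cyanuric acid.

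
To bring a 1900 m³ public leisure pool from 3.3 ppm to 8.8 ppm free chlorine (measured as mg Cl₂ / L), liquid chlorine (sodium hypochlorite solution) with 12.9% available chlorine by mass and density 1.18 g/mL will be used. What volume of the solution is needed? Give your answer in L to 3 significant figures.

Volume: 1900 m³ = 1,900,000 L.
Chlorine deficit: 8.8 − 3.3 = 5.5 ppm = 5.5 mg/L as Cl₂.
Cl₂ equivalent needed: 5.5 mg/L × 1,900,000 L = 10,450,000 mg = 10,450 g.
Product at 12.9% available chlorine: 10,450 / 0.129 = 81,010 g.
Volume at density 1.18 g/mL: 81,010 g ÷ 1.18 g/mL = 68,650 mL.

68.7 L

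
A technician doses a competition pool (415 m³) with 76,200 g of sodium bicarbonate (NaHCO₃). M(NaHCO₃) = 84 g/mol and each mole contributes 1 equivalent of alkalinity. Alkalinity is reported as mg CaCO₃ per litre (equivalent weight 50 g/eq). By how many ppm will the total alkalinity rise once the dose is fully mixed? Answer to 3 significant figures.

Volume: 415 m³ = 415,000 L.
Moles of NaHCO₃: 76,200 g ÷ 84 g/mol = 907.1 mol → 907.1 eq of alkalinity.
As CaCO₃: 907.1 eq × 50 g/eq = 45,360 g.
Rise: 45,360 g / 415,000 L × 1000 = 109.3 mg/L.

109 ppm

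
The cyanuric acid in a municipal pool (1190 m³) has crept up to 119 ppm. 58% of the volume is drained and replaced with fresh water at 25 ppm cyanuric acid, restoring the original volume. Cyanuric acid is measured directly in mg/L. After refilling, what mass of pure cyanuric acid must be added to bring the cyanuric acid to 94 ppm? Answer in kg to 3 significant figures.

Volume: 1190 m³ = 1,190,000 L.
After draining 58% and refilling: 119 × 0.42 + 25 × 0.58 = 64.48 ppm.
Deficit to target: 94 − 64.48 = 29.52 mg/L.
Mass: 29.52 mg/L × 1,190,000 L = 35,130 g cyanuric acid.

35.1 kg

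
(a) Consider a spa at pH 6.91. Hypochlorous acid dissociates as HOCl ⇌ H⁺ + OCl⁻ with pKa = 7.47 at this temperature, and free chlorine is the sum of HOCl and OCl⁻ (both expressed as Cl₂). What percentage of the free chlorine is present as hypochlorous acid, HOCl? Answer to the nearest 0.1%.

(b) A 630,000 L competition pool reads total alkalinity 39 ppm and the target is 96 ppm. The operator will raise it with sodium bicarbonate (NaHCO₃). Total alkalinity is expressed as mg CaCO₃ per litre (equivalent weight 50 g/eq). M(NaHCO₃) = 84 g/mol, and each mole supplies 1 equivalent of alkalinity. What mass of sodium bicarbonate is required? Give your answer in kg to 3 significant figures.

(a) 78.4%; (b) 60.3 kg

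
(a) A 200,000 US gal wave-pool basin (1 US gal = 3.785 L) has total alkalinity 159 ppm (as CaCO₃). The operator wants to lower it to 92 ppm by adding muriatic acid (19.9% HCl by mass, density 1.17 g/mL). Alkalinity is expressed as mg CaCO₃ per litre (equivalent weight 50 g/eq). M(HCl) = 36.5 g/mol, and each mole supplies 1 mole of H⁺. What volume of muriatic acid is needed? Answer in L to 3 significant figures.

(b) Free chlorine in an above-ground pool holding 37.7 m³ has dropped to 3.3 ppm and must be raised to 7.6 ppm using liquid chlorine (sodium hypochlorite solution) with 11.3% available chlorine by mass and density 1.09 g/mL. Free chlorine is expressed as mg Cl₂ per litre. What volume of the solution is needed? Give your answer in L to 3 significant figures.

(a) 159 L; (b) 1.32 L

(a) Volume: 200,000 US gal × 3.785 L/gal = 757,000 L.
(a) Alkalinity to neutralize: (159 − 92) = 67 mg/L as CaCO₃ × 757,000 L = 50,720 g as CaCO₃.
(a) Equivalents of H⁺ required: 50,720 ÷ 50 g/eq = 1014 eq = 1014 mol HCl.
(a) Mass of HCl: 1014 × 36.5 = 37,020 g.
(a) Mass of 19.9% solution: 37,020 / 0.199 = 186,100 g.
(a) Volume: 186,100 g ÷ 1.17 g/mL = 159,000 mL.

(b) Volume: 37.7 m³ = 37,700 L.
(b) Chlorine deficit: 7.6 − 3.3 = 4.3 ppm = 4.3 mg/L as Cl₂.
(b) Cl₂ equivalent needed: 4.3 mg/L × 37,700 L = 162,100 mg = 162.1 g.
(b) Product at 11.3% available chlorine: 162.1 / 0.113 = 1435 g.
(b) Volume at density 1.09 g/mL: 1435 g ÷ 1.09 g/mL = 1316 mL.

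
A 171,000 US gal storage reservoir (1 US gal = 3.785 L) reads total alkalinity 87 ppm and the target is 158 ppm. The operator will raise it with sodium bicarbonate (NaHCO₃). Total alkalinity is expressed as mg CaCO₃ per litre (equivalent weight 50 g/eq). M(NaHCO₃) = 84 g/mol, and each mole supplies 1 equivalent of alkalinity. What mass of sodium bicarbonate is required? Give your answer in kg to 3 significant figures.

77.2 kg

Volume: 171,000 US gal × 3.785 L/gal = 647,235 L.
Alkalinity to add: (158 − 87) = 71 mg/L as CaCO₃ × 647,235 L = 45,950 g as CaCO₃.
Equivalents: 45,950 g ÷ 50 g/eq = 919.1 eq.
NaHCO₃ supplies 1 eq per mole → 919.1 mol.
Mass: 919.1 mol × 84 g/mol = 77,200 g.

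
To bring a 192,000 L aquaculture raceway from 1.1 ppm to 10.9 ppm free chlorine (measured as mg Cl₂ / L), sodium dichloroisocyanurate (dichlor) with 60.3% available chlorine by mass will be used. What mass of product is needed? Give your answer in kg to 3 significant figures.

3.12 kg

Chlorine deficit: 10.9 − 1.1 = 9.8 ppm = 9.8 mg/L as Cl₂.
Cl₂ equivalent needed: 9.8 mg/L × 192,000 L = 1,882,000 mg = 1882 g.
Product at 60.3% available chlorine: 1882 / 0.603 = 3120 g.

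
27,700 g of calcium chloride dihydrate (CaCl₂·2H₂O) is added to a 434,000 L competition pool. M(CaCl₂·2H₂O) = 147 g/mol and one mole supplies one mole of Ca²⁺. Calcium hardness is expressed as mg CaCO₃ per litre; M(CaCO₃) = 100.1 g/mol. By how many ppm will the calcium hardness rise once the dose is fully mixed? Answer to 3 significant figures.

Moles of Ca²⁺: 27,700 g ÷ 147 g/mol = 188.4 mol.
As CaCO₃: 188.4 mol × 100.1 g/mol = 18,860 g.
Rise: 18,860 g / 434,000 L × 1000 = 43.46 mg/L.

43.5 ppm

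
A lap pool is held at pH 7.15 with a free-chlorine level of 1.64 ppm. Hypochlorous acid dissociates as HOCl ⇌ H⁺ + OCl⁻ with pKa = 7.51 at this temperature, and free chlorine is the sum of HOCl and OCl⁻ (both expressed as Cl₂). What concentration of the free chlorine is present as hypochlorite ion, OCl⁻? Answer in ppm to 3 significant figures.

0.498 ppm

[OCl⁻]/[HOCl] = 10^(pH − pKa) = 10^(7.15 − 7.51) = 10^-0.36 = 0.4365.
Fraction as HOCl = 1 / (1 + 0.4365) = 0.6961.
OCl⁻ = (1 − 0.6961) × 1.64 ppm = 0.4983 ppm.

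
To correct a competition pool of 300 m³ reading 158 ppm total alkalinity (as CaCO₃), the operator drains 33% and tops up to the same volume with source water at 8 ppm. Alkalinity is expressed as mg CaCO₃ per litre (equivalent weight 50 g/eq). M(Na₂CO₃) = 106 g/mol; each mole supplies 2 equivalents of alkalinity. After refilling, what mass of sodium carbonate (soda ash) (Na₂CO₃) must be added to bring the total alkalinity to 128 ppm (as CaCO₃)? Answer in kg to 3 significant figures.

Volume: 300 m³ = 300,000 L.
After draining 33% and refilling: 158 × 0.67 + 8 × 0.33 = 108.5 ppm.
Deficit to target: 128 − 108.5 = 19.5 mg/L.
As CaCO₃: 19.5 mg/L × 300,000 L = 5850 g; ÷ 50 g/eq ÷ 2 = 58.5 mol Na₂CO₃.
Mass: 58.5 × 106 = 6201 g.

6.20 kg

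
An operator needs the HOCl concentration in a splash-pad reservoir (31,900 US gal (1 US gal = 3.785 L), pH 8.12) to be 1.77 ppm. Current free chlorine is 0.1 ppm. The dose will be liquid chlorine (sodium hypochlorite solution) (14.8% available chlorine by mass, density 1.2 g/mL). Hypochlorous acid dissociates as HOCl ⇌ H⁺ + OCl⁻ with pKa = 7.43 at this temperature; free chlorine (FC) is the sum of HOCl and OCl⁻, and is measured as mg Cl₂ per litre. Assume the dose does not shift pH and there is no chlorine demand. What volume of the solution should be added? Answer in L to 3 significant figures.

7.03 L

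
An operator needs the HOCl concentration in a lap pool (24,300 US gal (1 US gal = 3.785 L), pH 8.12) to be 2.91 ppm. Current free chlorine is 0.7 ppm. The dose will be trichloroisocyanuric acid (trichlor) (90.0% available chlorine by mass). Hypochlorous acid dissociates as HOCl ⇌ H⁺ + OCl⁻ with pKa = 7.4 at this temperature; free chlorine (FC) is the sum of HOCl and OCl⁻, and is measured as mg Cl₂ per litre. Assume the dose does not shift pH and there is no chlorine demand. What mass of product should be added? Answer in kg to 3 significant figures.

1.79 kg

Volume: 24,300 US gal × 3.785 L/gal = 91,976 L.
[OCl⁻]/[HOCl] = 10^(pH − pKa) = 10^(8.12 − 7.4) = 5.248; fraction as HOCl = 1/(1 + 5.248) = 0.16.
Free chlorine required for 2.91 ppm HOCl: 2.91 / 0.16 = 18.18 ppm.
FC to add: 18.18 − 0.7 = 17.48 mg/L as Cl₂.
Cl₂ equivalent: 17.48 mg/L × 91,976 L = 1608 g.
Product at 90.0% available Cl: 1608 / 0.9 = 1787 g.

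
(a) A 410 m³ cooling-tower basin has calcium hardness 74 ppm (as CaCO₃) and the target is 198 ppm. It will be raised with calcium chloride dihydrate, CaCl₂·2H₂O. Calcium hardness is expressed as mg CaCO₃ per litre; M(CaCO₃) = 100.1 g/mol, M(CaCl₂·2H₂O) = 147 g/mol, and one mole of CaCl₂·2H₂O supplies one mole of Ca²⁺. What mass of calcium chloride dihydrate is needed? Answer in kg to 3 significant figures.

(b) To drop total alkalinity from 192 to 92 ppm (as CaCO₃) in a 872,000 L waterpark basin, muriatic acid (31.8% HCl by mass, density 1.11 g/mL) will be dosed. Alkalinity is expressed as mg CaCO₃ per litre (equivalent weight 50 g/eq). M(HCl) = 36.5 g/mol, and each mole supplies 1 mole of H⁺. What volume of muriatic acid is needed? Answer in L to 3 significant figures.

(a) 74.7 kg; (b) 180 L

(a) Volume: 410 m³ = 410,000 L.
(a) Hardness to add: (198 − 74) = 124 mg/L as CaCO₃ × 410,000 L = 50,840 g as CaCO₃.
(a) Moles of Ca²⁺ (1 mol Ca²⁺ ≡ 1 mol CaCO₃): 50,840 / 100.1 g/mol = 507.9 mol.
(a) Mass of CaCl₂·2H₂O: 507.9 × 147 = 74,660 g.

(b) Alkalinity to neutralize: (192 − 92) = 100 mg/L as CaCO₃ × 872,000 L = 87,200 g as CaCO₃.
(b) Equivalents of H⁺ required: 87,200 ÷ 50 g/eq = 1744 eq = 1744 mol HCl.
(b) Mass of HCl: 1744 × 36.5 = 63,660 g.
(b) Mass of 31.8% solution: 63,660 / 0.318 = 200,200 g.
(b) Volume: 200,200 g ÷ 1.11 g/mL = 180,300 mL.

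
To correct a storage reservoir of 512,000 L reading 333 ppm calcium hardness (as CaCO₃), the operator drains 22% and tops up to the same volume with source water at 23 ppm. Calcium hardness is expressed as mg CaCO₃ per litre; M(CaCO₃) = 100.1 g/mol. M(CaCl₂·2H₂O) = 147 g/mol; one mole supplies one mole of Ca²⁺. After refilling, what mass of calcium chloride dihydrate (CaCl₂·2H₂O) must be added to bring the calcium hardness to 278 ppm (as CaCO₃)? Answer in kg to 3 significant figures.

9.92 kg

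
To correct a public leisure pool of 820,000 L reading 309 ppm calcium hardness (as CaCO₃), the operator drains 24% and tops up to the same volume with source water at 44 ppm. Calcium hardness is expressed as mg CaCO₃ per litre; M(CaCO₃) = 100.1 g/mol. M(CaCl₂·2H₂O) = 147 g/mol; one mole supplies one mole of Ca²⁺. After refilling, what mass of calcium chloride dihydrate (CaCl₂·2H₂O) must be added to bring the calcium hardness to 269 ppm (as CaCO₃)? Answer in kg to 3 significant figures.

After draining 24% and refilling: 309 × 0.76 + 44 × 0.24 = 245.4 ppm.
Deficit to target: 269 − 245.4 = 23.6 mg/L.
As CaCO₃: 23.6 mg/L × 820,000 L = 19,350 g; ÷ 100.1 = 193.3 mol Ca²⁺.
Mass: 193.3 × 147 = 28,420 g.

28.4 kg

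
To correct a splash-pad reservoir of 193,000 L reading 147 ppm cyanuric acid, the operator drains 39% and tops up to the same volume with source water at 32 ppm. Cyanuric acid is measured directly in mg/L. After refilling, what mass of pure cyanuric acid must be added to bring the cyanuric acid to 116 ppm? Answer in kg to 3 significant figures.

2.67 kg

After draining 39% and refilling: 147 × 0.61 + 32 × 0.39 = 102.15 ppm.
Deficit to target: 116 − 102.15 = 13.85 mg/L.
Mass: 13.85 mg/L × 193,000 L = 2673 g cyanuric acid.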